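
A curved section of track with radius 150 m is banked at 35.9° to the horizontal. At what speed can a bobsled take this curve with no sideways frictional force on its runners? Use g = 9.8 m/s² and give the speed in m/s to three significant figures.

On a frictionless banked curve, N sinθ = mv²/r and N cosθ = mg, so tanθ = v²/(rg).
v = √(r g tanθ) = √(150 × 9.8 × tan 35.9°) = √(150 × 9.8 × 0.7239) = √1064 = 32.62 m/s.

32.6 m/s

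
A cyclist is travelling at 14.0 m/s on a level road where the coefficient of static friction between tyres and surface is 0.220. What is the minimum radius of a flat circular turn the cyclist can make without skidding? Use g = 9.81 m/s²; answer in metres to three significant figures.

90.8 m

At the limit, μ_s m g = m v²/r, so r_min = v²/(μ_s g) = (14.0)²/(0.220 × 9.81) = 196.0/2.158 = 90.82 m.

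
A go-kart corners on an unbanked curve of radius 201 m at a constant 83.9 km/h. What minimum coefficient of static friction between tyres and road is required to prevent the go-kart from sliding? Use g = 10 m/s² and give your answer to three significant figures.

0.270

v = 83.9/3.6 = 23.31 m/s.
Friction provides the centripetal force: μ_s m g = m v²/r, so μ_s = v²/(g r) = (23.31)²/(10.0 × 201) = 543.1/2010 = 0.2702.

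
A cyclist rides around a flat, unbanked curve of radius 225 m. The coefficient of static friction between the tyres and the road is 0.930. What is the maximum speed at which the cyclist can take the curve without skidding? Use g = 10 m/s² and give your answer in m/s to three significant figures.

45.7 m/s

Friction provides the centripetal force on a flat curve. At maximum speed it is at its limiting value: μ_s m g = m v²/r.
Mass cancels: v_max = √(μ_s g r) = √(0.930 × 10.0 × 225) = √2092 = 45.74 m/s.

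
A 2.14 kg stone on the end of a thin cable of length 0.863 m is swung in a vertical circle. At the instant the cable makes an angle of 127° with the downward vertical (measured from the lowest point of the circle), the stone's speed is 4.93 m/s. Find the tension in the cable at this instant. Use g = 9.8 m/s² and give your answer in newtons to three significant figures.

Take the radial direction toward the centre of the circle as positive. The component of the weight along the string toward the centre is −mg cos φ (φ measured from the bottom), so Newton's second law along the string gives T − mg cos φ = m v²/r.
cos 127° = -0.6018, so T = m(v²/r + g cos φ) = 2.14 × ((4.93)²/0.863 + 9.8 × -0.6018) = 2.14 × (28.16 + (-5.898)) = 2.14 × 22.27 = 47.65 N.

47.6 N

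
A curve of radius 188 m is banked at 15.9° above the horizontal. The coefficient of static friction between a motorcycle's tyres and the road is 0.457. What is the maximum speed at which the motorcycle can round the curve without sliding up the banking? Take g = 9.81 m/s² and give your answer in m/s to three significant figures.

39.7 m/s

At the maximum speed, friction acts down the slope at its limiting value f = μN. Radially (horizontal, toward centre): N sinθ + μN cosθ = mv²/r. Vertically: N cosθ − μN sinθ = mg.
Dividing: v² = r g (sinθ + μcosθ)/(cosθ − μsinθ).
sinθ + μcosθ = 0.2740 + 0.457×0.9617 = 0.7135; cosθ − μsinθ = 0.9617 − 0.457×0.2740 = 0.8365.
v² = 188 × 9.81 × 0.7135/0.8365 = 1573 m²/s², so v = 39.66 m/s.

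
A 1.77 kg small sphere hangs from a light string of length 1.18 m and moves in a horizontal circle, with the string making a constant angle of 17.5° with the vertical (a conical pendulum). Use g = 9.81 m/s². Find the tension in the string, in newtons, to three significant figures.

18.2 N

Vertically the bob has no acceleration, so T cosθ = mg.
T = mg/cosθ = 1.77 × 9.81 / cos 17.5° = 17.36/0.9537 = 18.21 N.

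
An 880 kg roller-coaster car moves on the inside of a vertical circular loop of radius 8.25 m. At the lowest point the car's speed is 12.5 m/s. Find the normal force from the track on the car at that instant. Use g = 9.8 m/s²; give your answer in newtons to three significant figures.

At the lowest point, N points up (toward the centre) and the weight mg points down (away from the centre), so the net inward force is N − mg = mv²/r.
N = m(v²/r + g) = 880 × ((12.5)²/8.25 + 9.8) = 880 × (18.94 + 9.8) = 880 × 28.74 = 25290 N.

25300 N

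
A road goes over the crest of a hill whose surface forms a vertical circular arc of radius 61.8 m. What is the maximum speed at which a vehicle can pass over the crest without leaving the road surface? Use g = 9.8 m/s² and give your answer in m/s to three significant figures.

24.6 m/s

At the crest the centre of the circle is below the vehicle, so the net downward (centripetal) force is mg − N = mv²/r.
The vehicle leaves the road when N → 0, giving v_max = √(g r) = √(9.8 × 61.8) = 24.61 m/s.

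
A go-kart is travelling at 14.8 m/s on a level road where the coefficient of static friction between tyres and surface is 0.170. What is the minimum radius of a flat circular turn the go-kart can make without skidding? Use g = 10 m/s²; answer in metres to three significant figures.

129 m

At the limit, μ_s m g = m v²/r, so r_min = v²/(μ_s g) = (14.8)²/(0.170 × 10.0) = 219.0/1.700 = 128.8 m.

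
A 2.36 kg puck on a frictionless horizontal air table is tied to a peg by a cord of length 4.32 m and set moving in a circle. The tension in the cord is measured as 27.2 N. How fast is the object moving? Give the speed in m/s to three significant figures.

7.06 m/s

T = m v²/r ⇒ v = √(T r / m) = √(27.2 × 4.32 / 2.36) = √49.79 = 7.056 m/s.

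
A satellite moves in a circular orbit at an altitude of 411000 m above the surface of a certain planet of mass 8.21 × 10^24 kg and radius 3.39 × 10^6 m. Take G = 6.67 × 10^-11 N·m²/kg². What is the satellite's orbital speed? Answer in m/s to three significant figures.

Orbital radius r = R + h = 3.39 × 10^6 + 411000 = 3.801 × 10^6 m.
Gravity supplies the centripetal force: G M m / r² = m v² / r, so v = √(GM/r).
v = √(6.67 × 10^-11 × 8.21 × 10^24 / 3.801 × 10^6) = √(1.441 × 10^8) = 12000 m/s.

12000 m/s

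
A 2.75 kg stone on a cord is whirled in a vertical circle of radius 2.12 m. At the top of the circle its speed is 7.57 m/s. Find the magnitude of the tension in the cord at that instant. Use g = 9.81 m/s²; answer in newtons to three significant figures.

47.4 N

At the top, both T and the weight mg point inward (toward the centre), so T + mg = mv²/r.
T = m(v²/r − g) = 2.75 × ((7.57)²/2.12 − 9.81) = 2.75 × (27.03 − 9.81) = 2.75 × 17.22 = 47.36 N.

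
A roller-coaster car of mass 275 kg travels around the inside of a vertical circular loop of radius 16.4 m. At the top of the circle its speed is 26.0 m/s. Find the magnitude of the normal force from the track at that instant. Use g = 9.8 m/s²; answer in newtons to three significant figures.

8640 N

At the top, both N and the weight mg point inward (toward the centre), so N + mg = mv²/r.
N = m(v²/r − g) = 275 × ((26.0)²/16.4 − 9.8) = 275 × (41.22 − 9.8) = 275 × 31.42 = 8640 N.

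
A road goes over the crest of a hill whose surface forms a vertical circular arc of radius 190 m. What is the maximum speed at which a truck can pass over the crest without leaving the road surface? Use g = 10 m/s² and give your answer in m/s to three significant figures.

43.6 m/s

At the crest the centre of the circle is below the truck, so the net downward (centripetal) force is mg − N = mv²/r.
The truck leaves the road when N → 0, giving v_max = √(g r) = √(10.0 × 190) = 43.59 m/s.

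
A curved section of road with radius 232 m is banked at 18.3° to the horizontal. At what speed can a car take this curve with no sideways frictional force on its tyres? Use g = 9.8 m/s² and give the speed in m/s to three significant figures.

On a frictionless banked curve, N sinθ = mv²/r and N cosθ = mg, so tanθ = v²/(rg).
v = √(r g tanθ) = √(232 × 9.8 × tan 18.3°) = √(232 × 9.8 × 0.3307) = √751.9 = 27.42 m/s.

27.4 m/s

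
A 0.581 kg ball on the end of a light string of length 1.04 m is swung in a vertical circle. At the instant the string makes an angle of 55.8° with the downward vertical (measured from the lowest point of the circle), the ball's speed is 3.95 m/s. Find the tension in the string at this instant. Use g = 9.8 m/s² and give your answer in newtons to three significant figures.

11.9 N

Take the radial direction toward the centre of the circle as positive. The component of the weight along the string toward the centre is −mg cos φ (φ measured from the bottom), so Newton's second law along the string gives T − mg cos φ = m v²/r.
cos 55.8° = 0.5621, so T = m(v²/r + g cos φ) = 0.581 × ((3.95)²/1.04 + 9.8 × 0.5621) = 0.581 × (15.00 + (5.508)) = 0.581 × 20.51 = 11.92 N.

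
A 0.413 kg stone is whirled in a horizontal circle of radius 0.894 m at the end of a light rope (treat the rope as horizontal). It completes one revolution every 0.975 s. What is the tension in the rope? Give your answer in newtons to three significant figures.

v = 2πr/T = 2π × 0.894/0.975 = 5.761 m/s.
The tension is the only horizontal force, so it supplies the full centripetal force: T = m v²/r = 0.413 × (5.761)²/0.894 = 0.413 × 33.19/0.894 = 15.33 N.

15.3 N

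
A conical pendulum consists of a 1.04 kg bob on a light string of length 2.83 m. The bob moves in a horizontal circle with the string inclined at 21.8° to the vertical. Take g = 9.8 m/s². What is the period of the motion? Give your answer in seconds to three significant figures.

3.25 s

r = L sinθ = 1.051 m. From T sinθ = mω²r and T cosθ = mg: tanθ = ω²r/g, so ω² = g tanθ / r = g/(L cosθ).
ω = √(g/(L cosθ)) = √(9.8/(2.83 × 0.9285)) = √3.730 = 1.931 rad/s.
Period = 2π/ω = 3.253 s.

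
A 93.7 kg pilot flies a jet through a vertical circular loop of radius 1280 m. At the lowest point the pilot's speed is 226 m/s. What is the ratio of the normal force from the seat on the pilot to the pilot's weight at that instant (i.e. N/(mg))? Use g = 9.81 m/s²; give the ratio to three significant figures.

5.07

At the bottom, N − mg = mv²/r, so N = m(v²/r + g) and N/(mg) = v²/(rg) + 1 = (226)²/(1280 × 9.81) + 1 = 4.068 + 1 = 5.068.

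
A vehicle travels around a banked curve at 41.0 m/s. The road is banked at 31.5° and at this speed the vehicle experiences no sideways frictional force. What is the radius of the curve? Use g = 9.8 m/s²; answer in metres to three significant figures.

Frictionless banking: tanθ = v²/(rg), so r = v²/(g tanθ).
r = (41.0)²/(9.8 × tan 31.5°) = 1681/(9.8 × 0.6128) = 1681/6.005 = 279.9 m.

280 m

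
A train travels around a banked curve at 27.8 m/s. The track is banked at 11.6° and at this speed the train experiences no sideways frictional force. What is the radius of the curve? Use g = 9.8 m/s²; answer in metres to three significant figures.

384 m

Frictionless banking: tanθ = v²/(rg), so r = v²/(g tanθ).
r = (27.8)²/(9.8 × tan 11.6°) = 772.8/(9.8 × 0.2053) = 772.8/2.012 = 384.2 m.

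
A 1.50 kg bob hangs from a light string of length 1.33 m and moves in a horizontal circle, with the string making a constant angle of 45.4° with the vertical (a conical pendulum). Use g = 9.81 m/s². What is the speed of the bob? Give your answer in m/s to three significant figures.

The radius of the circle is r = L sinθ = 1.33 × sin 45.4° = 0.9470 m.
Horizontally T sinθ = mv²/r and vertically T cosθ = mg, so tanθ = v²/(rg).
v = √(r g tanθ) = √(0.9470 × 9.81 × 1.014) = √9.421 = 3.069 m/s.

3.07 m/s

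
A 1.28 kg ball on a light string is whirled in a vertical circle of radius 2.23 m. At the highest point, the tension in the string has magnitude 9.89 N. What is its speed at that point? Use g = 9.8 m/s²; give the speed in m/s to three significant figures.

At the top, T + mg = mv²/r, so v = √(r(T/m + g)) = √(2.23 × (9.89/1.28 + 9.8)) = √(2.23 × 17.53) = √39.08 = 6.252 m/s.

6.25 m/s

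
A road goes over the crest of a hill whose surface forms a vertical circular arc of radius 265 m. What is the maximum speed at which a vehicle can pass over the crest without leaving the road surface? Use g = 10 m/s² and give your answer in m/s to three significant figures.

At the crest the centre of the circle is below the vehicle, so the net downward (centripetal) force is mg − N = mv²/r.
The vehicle leaves the road when N → 0, giving v_max = √(g r) = √(10.0 × 265) = 51.48 m/s.

51.5 m/s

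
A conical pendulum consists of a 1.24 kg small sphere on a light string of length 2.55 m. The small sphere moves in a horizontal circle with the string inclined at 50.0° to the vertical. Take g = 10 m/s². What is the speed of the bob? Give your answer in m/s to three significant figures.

4.82 m/s

The radius of the circle is r = L sinθ = 2.55 × sin 50.0° = 1.953 m.
Horizontally T sinθ = mv²/r and vertically T cosθ = mg, so tanθ = v²/(rg).
v = √(r g tanθ) = √(1.953 × 10.0 × 1.192) = √23.28 = 4.825 m/s.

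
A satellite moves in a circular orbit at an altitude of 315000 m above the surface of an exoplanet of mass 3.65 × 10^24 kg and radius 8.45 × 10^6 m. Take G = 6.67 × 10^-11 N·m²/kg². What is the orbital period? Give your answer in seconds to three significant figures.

r = R + h = 8.45 × 10^6 + 315000 = 8.765 × 10^6 m. Gravity provides the centripetal force: G M m / r² = m v² / r ⇒ v = √(GM/r) = 5270 m/s.
T = 2πr/v = 2π × 8.765 × 10^6 / 5270 = 10450 s.

10400 s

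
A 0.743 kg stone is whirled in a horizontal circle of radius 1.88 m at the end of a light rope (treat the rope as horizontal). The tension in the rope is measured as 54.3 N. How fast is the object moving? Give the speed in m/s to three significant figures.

11.7 m/s

T = m v²/r ⇒ v = √(T r / m) = √(54.3 × 1.88 / 0.743) = √137.4 = 11.72 m/s.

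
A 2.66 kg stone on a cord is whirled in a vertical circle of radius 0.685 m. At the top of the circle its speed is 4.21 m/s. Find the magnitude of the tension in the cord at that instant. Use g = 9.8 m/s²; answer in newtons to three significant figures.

At the top, both T and the weight mg point inward (toward the centre), so T + mg = mv²/r.
T = m(v²/r − g) = 2.66 × ((4.21)²/0.685 − 9.8) = 2.66 × (25.87 − 9.8) = 2.66 × 16.07 = 42.76 N.

42.8 N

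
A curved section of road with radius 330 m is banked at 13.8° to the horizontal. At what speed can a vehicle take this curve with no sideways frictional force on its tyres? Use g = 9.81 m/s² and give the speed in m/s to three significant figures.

28.2 m/s

On a frictionless banked curve, N sinθ = mv²/r and N cosθ = mg, so tanθ = v²/(rg).
v = √(r g tanθ) = √(330 × 9.81 × tan 13.8°) = √(330 × 9.81 × 0.2456) = √795.2 = 28.20 m/s.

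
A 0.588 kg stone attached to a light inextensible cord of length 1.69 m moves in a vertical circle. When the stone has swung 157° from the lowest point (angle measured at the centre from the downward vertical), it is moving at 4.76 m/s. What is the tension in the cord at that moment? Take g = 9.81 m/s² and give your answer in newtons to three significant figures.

Take the radial direction toward the centre of the circle as positive. The component of the weight along the string toward the centre is −mg cos φ (φ measured from the bottom), so Newton's second law along the string gives T − mg cos φ = m v²/r.
cos 157° = -0.9205, so T = m(v²/r + g cos φ) = 0.588 × ((4.76)²/1.69 + 9.81 × -0.9205) = 0.588 × (13.41 + (-9.030)) = 0.588 × 4.377 = 2.574 N.

2.57 N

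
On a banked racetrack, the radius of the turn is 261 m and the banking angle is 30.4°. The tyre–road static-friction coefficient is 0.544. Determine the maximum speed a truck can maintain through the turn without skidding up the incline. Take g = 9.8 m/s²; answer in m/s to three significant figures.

At the maximum speed, friction acts down the slope at its limiting value f = μN. Radially (horizontal, toward centre): N sinθ + μN cosθ = mv²/r. Vertically: N cosθ − μN sinθ = mg.
Dividing: v² = r g (sinθ + μcosθ)/(cosθ − μsinθ).
sinθ + μcosθ = 0.5060 + 0.544×0.8625 = 0.9752; cosθ − μsinθ = 0.8625 − 0.544×0.5060 = 0.5872.
v² = 261 × 9.8 × 0.9752/0.5872 = 4248 m²/s², so v = 65.18 m/s.

65.2 m/s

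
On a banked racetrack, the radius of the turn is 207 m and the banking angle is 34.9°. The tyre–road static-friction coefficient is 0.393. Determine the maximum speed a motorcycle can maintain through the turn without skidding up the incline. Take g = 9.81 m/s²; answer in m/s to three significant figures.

55.2 m/s

At the maximum speed, friction acts down the slope at its limiting value f = μN. Radially (horizontal, toward centre): N sinθ + μN cosθ = mv²/r. Vertically: N cosθ − μN sinθ = mg.
Dividing: v² = r g (sinθ + μcosθ)/(cosθ − μsinθ).
sinθ + μcosθ = 0.5721 + 0.393×0.8202 = 0.8945; cosθ − μsinθ = 0.8202 − 0.393×0.5721 = 0.5953.
v² = 207 × 9.81 × 0.8945/0.5953 = 3051 m²/s², so v = 55.24 m/s.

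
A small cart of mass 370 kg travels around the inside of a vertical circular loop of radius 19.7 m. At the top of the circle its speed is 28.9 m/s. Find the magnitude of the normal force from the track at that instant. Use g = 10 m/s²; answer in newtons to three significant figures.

At the top, both N and the weight mg point inward (toward the centre), so N + mg = mv²/r.
N = m(v²/r − g) = 370 × ((28.9)²/19.7 − 10.0) = 370 × (42.40 − 10.0) = 370 × 32.40 = 11990 N.

12000 N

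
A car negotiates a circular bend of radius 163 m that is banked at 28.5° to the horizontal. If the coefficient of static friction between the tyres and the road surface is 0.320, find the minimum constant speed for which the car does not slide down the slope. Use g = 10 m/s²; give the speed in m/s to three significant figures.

At the minimum speed, friction acts up the slope at its limiting value f = μN. Radially (horizontal, toward centre): N sinθ − μN cosθ = mv²/r. Vertically: N cosθ + μN sinθ = mg.
Dividing: v² = r g (sinθ − μcosθ)/(cosθ + μsinθ).
sinθ − μcosθ = 0.4772 − 0.320×0.8788 = 0.1959; cosθ + μsinθ = 0.8788 + 0.320×0.4772 = 1.032.
v² = 163 × 10.0 × 0.1959/1.032 = 309.6 m²/s², so v = 17.60 m/s.

17.6 m/s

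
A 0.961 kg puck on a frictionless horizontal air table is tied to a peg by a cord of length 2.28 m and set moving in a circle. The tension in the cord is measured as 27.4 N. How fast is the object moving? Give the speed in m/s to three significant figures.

8.06 m/s

T = m v²/r ⇒ v = √(T r / m) = √(27.4 × 2.28 / 0.961) = √65.01 = 8.063 m/s.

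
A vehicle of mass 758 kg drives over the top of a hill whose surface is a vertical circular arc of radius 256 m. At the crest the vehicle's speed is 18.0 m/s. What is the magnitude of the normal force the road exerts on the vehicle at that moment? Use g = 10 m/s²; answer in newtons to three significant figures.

6620 N

At the crest the centripetal acceleration points downward (toward the centre of the arc), so mg − N = mv²/r.
N = m(g − v²/r) = 758 × (10.0 − (18.0)²/256) = 758 × (10.0 − 1.266) = 758 × 8.734 = 6621 N.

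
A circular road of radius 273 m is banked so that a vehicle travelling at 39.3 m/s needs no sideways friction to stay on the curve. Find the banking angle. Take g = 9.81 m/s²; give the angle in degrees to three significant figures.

With no friction, the horizontal component of the normal force provides the centripetal force: N sinθ = mv²/r, while N cosθ = mg vertically.
Dividing: tanθ = v²/(r g) = (39.3)²/(273 × 9.81) = 1544/2678 = 0.5767.
θ = arctan(0.5767) = 29.97°.

30.0°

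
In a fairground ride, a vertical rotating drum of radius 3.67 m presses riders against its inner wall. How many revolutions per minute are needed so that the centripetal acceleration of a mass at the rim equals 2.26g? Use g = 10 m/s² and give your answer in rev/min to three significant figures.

Require ω²r = 2.26g, so ω = √(2.26 × 10.0/3.67) = 2.482 rad/s.
In rev/min: ω × 60/(2π) = 2.482 × 60/(2π) = 23.70 rev/min.

23.7 rev/min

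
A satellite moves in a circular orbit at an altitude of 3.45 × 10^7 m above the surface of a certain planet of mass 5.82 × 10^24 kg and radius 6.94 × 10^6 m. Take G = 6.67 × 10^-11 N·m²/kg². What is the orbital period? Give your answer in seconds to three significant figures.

r = R + h = 6.94 × 10^6 + 3.45 × 10^7 = 4.144 × 10^7 m. Gravity provides the centripetal force: G M m / r² = m v² / r ⇒ v = √(GM/r) = 3061 m/s.
T = 2πr/v = 2π × 4.144 × 10^7 / 3061 = 85070 s.

85100 s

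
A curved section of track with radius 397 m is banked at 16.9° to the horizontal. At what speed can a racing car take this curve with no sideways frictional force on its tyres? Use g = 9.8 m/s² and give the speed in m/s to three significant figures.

On a frictionless banked curve, N sinθ = mv²/r and N cosθ = mg, so tanθ = v²/(rg).
v = √(r g tanθ) = √(397 × 9.8 × tan 16.9°) = √(397 × 9.8 × 0.3038) = √1182 = 34.38 m/s.

34.4 m/s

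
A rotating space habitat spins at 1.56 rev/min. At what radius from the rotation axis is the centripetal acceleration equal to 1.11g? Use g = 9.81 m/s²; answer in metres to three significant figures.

ω = 1.56 rev/min × 2π/60 = 0.1634 rad/s.
a_c = ω²r = 1.11g ⇒ r = 1.11 × 9.81 / (0.1634)² = 10.89/0.02669 = 408.0 m.

408 m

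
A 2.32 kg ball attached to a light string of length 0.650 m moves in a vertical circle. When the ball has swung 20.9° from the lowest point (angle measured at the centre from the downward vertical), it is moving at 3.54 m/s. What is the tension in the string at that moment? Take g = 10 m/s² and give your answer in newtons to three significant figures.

66.4 N

Take the radial direction toward the centre of the circle as positive. The component of the weight along the string toward the centre is −mg cos φ (φ measured from the bottom), so Newton's second law along the string gives T − mg cos φ = m v²/r.
cos 20.9° = 0.9342, so T = m(v²/r + g cos φ) = 2.32 × ((3.54)²/0.650 + 10.0 × 0.9342) = 2.32 × (19.28 + (9.342)) = 2.32 × 28.62 = 66.40 N.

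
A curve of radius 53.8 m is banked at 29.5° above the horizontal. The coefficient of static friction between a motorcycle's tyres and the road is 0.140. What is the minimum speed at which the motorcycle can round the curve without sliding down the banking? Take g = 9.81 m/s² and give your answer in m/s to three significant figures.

At the minimum speed, friction acts up the slope at its limiting value f = μN. Radially (horizontal, toward centre): N sinθ − μN cosθ = mv²/r. Vertically: N cosθ + μN sinθ = mg.
Dividing: v² = r g (sinθ − μcosθ)/(cosθ + μsinθ).
sinθ − μcosθ = 0.4924 − 0.140×0.8704 = 0.3706; cosθ + μsinθ = 0.8704 + 0.140×0.4924 = 0.9393.
v² = 53.8 × 9.81 × 0.3706/0.9393 = 208.2 m²/s², so v = 14.43 m/s.

14.4 m/s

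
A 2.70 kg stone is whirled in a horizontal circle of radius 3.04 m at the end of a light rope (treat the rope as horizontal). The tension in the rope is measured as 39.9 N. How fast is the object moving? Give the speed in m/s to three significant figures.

6.70 m/s

T = m v²/r ⇒ v = √(T r / m) = √(39.9 × 3.04 / 2.70) = √44.92 = 6.703 m/s.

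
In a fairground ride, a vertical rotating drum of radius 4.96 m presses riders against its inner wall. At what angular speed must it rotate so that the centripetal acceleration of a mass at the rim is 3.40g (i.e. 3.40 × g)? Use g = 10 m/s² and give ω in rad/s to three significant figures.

2.62 rad/s

Centripetal acceleration a_c = ω²r. Setting ω²r = 3.40g:
ω = √(3.40g / r) = √(3.40 × 10.0 / 4.96) = √6.855 = 2.618 rad/s.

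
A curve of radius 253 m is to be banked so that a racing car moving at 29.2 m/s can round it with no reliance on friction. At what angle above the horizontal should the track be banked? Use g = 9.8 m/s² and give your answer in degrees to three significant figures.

19.0°

With no friction, the horizontal component of the normal force provides the centripetal force: N sinθ = mv²/r, while N cosθ = mg vertically.
Dividing: tanθ = v²/(r g) = (29.2)²/(253 × 9.8) = 852.6/2479 = 0.3439.
θ = arctan(0.3439) = 18.98°.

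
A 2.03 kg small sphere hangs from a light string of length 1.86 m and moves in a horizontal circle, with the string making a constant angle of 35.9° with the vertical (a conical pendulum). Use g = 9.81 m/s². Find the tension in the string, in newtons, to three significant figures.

24.6 N

Vertically the bob has no acceleration, so T cosθ = mg.
T = mg/cosθ = 2.03 × 9.81 / cos 35.9° = 19.91/0.8100 = 24.58 N.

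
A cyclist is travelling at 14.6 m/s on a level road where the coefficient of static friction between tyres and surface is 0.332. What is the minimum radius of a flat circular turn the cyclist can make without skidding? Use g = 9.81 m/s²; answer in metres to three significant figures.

At the limit, μ_s m g = m v²/r, so r_min = v²/(μ_s g) = (14.6)²/(0.332 × 9.81) = 213.2/3.257 = 65.45 m.

65.4 m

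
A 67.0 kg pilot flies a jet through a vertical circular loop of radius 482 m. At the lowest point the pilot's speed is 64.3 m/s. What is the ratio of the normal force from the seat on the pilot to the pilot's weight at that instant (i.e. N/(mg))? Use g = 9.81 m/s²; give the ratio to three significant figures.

At the bottom, N − mg = mv²/r, so N = m(v²/r + g) and N/(mg) = v²/(rg) + 1 = (64.3)²/(482 × 9.81) + 1 = 0.8744 + 1 = 1.874.

1.87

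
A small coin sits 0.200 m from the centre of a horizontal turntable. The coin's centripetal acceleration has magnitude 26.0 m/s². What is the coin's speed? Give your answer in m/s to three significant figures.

2.28 m/s

a_c = v²/r ⇒ v = √(a_c · r) = √(26.0 × 0.200) = √5.200 = 2.280 m/s.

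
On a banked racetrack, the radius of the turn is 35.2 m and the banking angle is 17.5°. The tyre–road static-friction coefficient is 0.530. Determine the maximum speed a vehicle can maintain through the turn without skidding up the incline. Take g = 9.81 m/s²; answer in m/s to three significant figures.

18.7 m/s

At the maximum speed, friction acts down the slope at its limiting value f = μN. Radially (horizontal, toward centre): N sinθ + μN cosθ = mv²/r. Vertically: N cosθ − μN sinθ = mg.
Dividing: v² = r g (sinθ + μcosθ)/(cosθ − μsinθ).
sinθ + μcosθ = 0.3007 + 0.530×0.9537 = 0.8062; cosθ − μsinθ = 0.9537 − 0.530×0.3007 = 0.7943.
v² = 35.2 × 9.81 × 0.8062/0.7943 = 350.5 m²/s², so v = 18.72 m/s.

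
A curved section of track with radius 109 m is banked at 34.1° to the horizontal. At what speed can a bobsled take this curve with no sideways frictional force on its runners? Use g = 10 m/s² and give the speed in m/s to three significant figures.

27.2 m/s

On a frictionless banked curve, N sinθ = mv²/r and N cosθ = mg, so tanθ = v²/(rg).
v = √(r g tanθ) = √(109 × 10.0 × tan 34.1°) = √(109 × 10.0 × 0.6771) = √738.0 = 27.17 m/s.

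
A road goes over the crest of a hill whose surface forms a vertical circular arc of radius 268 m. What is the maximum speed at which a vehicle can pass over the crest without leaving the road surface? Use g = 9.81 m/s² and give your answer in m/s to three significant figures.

51.3 m/s

At the crest the centre of the circle is below the vehicle, so the net downward (centripetal) force is mg − N = mv²/r.
The vehicle leaves the road when N → 0, giving v_max = √(g r) = √(9.81 × 268) = 51.27 m/s.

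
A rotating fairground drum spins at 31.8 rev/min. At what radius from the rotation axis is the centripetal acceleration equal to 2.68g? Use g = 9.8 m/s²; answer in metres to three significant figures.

2.37 m

ω = 31.8 rev/min × 2π/60 = 3.330 rad/s.
a_c = ω²r = 2.68g ⇒ r = 2.68 × 9.8 / (3.330)² = 26.26/11.09 = 2.368 m.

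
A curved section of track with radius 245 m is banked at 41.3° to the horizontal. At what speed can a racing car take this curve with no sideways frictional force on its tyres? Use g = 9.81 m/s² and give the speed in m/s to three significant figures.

On a frictionless banked curve, N sinθ = mv²/r and N cosθ = mg, so tanθ = v²/(rg).
v = √(r g tanθ) = √(245 × 9.81 × tan 41.3°) = √(245 × 9.81 × 0.8785) = √2111 = 45.95 m/s.

46.0 m/s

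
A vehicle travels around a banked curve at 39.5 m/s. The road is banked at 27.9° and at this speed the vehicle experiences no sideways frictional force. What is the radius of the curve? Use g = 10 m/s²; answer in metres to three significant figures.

295 m

Frictionless banking: tanθ = v²/(rg), so r = v²/(g tanθ).
r = (39.5)²/(10.0 × tan 27.9°) = 1560/(10.0 × 0.5295) = 1560/5.295 = 294.7 m.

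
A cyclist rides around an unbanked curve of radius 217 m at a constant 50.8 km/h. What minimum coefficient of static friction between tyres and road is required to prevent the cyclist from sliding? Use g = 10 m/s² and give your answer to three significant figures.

0.0918

v = 50.8/3.6 = 14.11 m/s.
Friction provides the centripetal force: μ_s m g = m v²/r, so μ_s = v²/(g r) = (14.11)²/(10.0 × 217) = 199.1/2170 = 0.09176.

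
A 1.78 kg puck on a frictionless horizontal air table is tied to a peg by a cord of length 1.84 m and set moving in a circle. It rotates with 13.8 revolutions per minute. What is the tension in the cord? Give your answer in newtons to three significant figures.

ω = 13.8 rev/min × 2π/60 = 1.445 rad/s, so v = ωr = 1.445 × 1.84 = 2.659 m/s.
The tension is the only horizontal force, so it supplies the full centripetal force: T = m v²/r = 1.78 × (2.659)²/1.84 = 1.78 × 7.071/1.84 = 6.840 N.

6.84 N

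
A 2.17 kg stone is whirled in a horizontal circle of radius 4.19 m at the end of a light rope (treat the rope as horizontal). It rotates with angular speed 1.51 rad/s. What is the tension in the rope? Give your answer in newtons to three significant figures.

v = ωr = 1.51 × 4.19 = 6.327 m/s.
The tension is the only horizontal force, so it supplies the full centripetal force: T = m v²/r = 2.17 × (6.327)²/4.19 = 2.17 × 40.03/4.19 = 20.73 N.

20.7 N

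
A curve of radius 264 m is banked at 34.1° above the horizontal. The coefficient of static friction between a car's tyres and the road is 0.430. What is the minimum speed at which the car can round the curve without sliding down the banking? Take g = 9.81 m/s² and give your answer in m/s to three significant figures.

At the minimum speed, friction acts up the slope at its limiting value f = μN. Radially (horizontal, toward centre): N sinθ − μN cosθ = mv²/r. Vertically: N cosθ + μN sinθ = mg.
Dividing: v² = r g (sinθ − μcosθ)/(cosθ + μsinθ).
sinθ − μcosθ = 0.5606 − 0.430×0.8281 = 0.2046; cosθ + μsinθ = 0.8281 + 0.430×0.5606 = 1.069.
v² = 264 × 9.81 × 0.2046/1.069 = 495.6 m²/s², so v = 22.26 m/s.

22.3 m/s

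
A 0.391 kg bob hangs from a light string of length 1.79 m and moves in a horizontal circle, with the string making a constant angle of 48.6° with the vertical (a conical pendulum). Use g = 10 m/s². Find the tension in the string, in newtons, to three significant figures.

Vertically the bob has no acceleration, so T cosθ = mg.
T = mg/cosθ = 0.391 × 10.0 / cos 48.6° = 3.910/0.6613 = 5.912 N.

5.91 N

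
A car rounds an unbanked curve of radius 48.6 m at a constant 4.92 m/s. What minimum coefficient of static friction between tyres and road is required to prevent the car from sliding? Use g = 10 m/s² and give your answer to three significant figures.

Friction provides the centripetal force: μ_s m g = m v²/r, so μ_s = v²/(g r) = (4.920)²/(10.0 × 48.6) = 24.21/486.0 = 0.04981.

0.0498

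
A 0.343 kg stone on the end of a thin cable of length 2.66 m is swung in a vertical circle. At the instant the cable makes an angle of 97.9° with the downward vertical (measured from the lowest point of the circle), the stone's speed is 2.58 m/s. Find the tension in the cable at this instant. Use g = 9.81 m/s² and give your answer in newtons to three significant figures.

Take the radial direction toward the centre of the circle as positive. The component of the weight along the string toward the centre is −mg cos φ (φ measured from the bottom), so Newton's second law along the string gives T − mg cos φ = m v²/r.
cos 97.9° = -0.1374, so T = m(v²/r + g cos φ) = 0.343 × ((2.58)²/2.66 + 9.81 × -0.1374) = 0.343 × (2.502 + (-1.348)) = 0.343 × 1.154 = 0.3958 N.

0.396 N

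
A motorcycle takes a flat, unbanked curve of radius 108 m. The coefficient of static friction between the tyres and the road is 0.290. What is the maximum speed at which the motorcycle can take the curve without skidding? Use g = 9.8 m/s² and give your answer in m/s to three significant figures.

17.5 m/s

The only inward force on a level bend is static friction, so at the limit f_s = μ_s N = μ_s m g = m v²/r.
Mass cancels: v_max = √(μ_s g r) = √(0.290 × 9.8 × 108) = √306.9 = 17.52 m/s.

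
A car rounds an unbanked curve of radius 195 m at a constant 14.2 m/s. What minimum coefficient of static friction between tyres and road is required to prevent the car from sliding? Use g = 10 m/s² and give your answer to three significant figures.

0.103

Friction provides the centripetal force: μ_s m g = m v²/r, so μ_s = v²/(g r) = (14.20)²/(10.0 × 195) = 201.6/1950 = 0.1034.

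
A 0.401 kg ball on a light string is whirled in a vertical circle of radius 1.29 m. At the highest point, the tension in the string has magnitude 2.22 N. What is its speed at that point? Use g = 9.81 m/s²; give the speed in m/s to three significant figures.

4.45 m/s

At the top, T + mg = mv²/r, so v = √(r(T/m + g)) = √(1.29 × (2.22/0.401 + 9.81)) = √(1.29 × 15.35) = √19.80 = 4.449 m/s.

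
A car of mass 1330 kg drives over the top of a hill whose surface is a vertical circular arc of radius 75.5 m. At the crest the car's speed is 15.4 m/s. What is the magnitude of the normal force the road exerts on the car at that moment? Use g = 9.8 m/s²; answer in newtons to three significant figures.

8860 N

At the crest the centripetal acceleration points downward (toward the centre of the arc), so mg − N = mv²/r.
N = m(g − v²/r) = 1330 × (9.8 − (15.4)²/75.5) = 1330 × (9.8 − 3.141) = 1330 × 6.659 = 8856 N.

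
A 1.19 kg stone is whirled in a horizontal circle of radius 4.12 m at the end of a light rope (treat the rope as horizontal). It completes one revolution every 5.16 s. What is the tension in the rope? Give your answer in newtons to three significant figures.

v = 2πr/T = 2π × 4.12/5.16 = 5.017 m/s.
The tension is the only horizontal force, so it supplies the full centripetal force: T = m v²/r = 1.19 × (5.017)²/4.12 = 1.19 × 25.17/4.12 = 7.269 N.

7.27 N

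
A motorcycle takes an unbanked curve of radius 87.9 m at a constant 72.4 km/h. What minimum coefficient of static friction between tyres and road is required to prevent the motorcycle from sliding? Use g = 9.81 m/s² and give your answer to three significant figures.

0.469

v = 72.4/3.6 = 20.11 m/s.
Friction provides the centripetal force: μ_s m g = m v²/r, so μ_s = v²/(g r) = (20.11)²/(9.81 × 87.9) = 404.5/862.3 = 0.4690.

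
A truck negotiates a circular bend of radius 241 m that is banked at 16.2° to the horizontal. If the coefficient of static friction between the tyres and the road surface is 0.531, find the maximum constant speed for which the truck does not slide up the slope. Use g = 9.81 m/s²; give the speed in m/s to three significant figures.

47.9 m/s

At the maximum speed, friction acts down the slope at its limiting value f = μN. Radially (horizontal, toward centre): N sinθ + μN cosθ = mv²/r. Vertically: N cosθ − μN sinθ = mg.
Dividing: v² = r g (sinθ + μcosθ)/(cosθ − μsinθ).
sinθ + μcosθ = 0.2790 + 0.531×0.9603 = 0.7889; cosθ − μsinθ = 0.9603 − 0.531×0.2790 = 0.8121.
v² = 241 × 9.81 × 0.7889/0.8121 = 2297 m²/s², so v = 47.92 m/s.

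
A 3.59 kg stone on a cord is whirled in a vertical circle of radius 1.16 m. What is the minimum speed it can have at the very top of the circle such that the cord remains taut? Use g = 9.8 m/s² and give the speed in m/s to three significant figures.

3.37 m/s

At the top, both weight mg and T point toward the centre: T + mg = mv²/r.
At minimum speed T → 0, so mg = mv_min²/r ⇒ v_min = √(g r) = √(9.8 × 1.16) = 3.372 m/s.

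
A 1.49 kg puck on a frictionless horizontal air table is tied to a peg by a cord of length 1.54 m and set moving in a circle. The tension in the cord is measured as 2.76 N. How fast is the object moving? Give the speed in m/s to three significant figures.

1.69 m/s

T = m v²/r ⇒ v = √(T r / m) = √(2.76 × 1.54 / 1.49) = √2.853 = 1.689 m/s.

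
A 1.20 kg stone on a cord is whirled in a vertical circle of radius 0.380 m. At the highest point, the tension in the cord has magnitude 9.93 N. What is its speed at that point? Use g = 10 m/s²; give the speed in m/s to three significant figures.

2.64 m/s

At the top, T + mg = mv²/r, so v = √(r(T/m + g)) = √(0.380 × (9.93/1.20 + 10.0)) = √(0.380 × 18.27) = √6.944 = 2.635 m/s.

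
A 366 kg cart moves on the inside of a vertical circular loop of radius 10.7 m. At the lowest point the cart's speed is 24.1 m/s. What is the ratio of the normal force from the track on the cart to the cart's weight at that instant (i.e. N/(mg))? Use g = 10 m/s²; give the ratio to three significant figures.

At the bottom, N − mg = mv²/r, so N = m(v²/r + g) and N/(mg) = v²/(rg) + 1 = (24.1)²/(10.7 × 10.0) + 1 = 5.428 + 1 = 6.428.

6.43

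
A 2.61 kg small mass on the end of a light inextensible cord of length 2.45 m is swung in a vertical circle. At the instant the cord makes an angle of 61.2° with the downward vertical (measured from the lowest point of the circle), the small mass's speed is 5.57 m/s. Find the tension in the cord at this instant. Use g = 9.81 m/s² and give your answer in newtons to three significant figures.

45.4 N

Take the radial direction toward the centre of the circle as positive. The component of the weight along the string toward the centre is −mg cos φ (φ measured from the bottom), so Newton's second law along the string gives T − mg cos φ = m v²/r.
cos 61.2° = 0.4818, so T = m(v²/r + g cos φ) = 2.61 × ((5.57)²/2.45 + 9.81 × 0.4818) = 2.61 × (12.66 + (4.726)) = 2.61 × 17.39 = 45.39 N.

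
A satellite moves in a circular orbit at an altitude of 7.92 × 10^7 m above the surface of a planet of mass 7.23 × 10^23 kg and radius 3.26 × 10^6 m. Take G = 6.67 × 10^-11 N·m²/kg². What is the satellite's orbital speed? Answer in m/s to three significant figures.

Orbital radius r = R + h = 3.26 × 10^6 + 7.92 × 10^7 = 8.246 × 10^7 m.
Gravity supplies the centripetal force: G M m / r² = m v² / r, so v = √(GM/r).
v = √(6.67 × 10^-11 × 7.23 × 10^23 / 8.246 × 10^7) = √(584800) = 764.7 m/s.

765 m/s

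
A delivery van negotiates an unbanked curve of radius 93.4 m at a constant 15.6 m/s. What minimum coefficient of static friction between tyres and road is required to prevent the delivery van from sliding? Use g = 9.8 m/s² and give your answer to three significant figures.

0.266

Friction provides the centripetal force: μ_s m g = m v²/r, so μ_s = v²/(g r) = (15.60)²/(9.8 × 93.4) = 243.4/915.3 = 0.2659.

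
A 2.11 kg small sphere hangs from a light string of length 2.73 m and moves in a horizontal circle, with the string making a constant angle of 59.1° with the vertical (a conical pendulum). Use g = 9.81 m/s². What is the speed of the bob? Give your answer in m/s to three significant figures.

6.20 m/s

The radius of the circle is r = L sinθ = 2.73 × sin 59.1° = 2.343 m.
Horizontally T sinθ = mv²/r and vertically T cosθ = mg, so tanθ = v²/(rg).
v = √(r g tanθ) = √(2.343 × 9.81 × 1.671) = √38.40 = 6.197 m/s.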